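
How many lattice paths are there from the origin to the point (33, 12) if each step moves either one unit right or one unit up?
Number of paths = 28760021745

A monotone lattice path from (0, 0) to (33, 12) consists of 33 east steps and 12 north steps in some order, so it is determined by which 33 of the 45 steps are east. The count is C(45, 33) = 28760021745.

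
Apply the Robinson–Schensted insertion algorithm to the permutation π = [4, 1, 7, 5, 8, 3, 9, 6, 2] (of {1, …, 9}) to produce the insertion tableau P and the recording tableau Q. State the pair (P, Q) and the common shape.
P = [1, 2, 6, 9] / [3, 5, 8] / [4] / [7];  Q = [1, 3, 5, 7] / [2, 4, 8] / [6] / [9];  common shape = (4, 3, 1, 1)

Row-insert the values π_1, π_2, … into P one at a time, bumping the leftmost entry strictly greater than the inserted value down to the next row. The recording tableau Q records, in position (i, j), the step at which that cell was added to P.
  Insert 4 (step 1): P = [4];  Q = [1]
  Insert 1 (step 2): P = [1] / [4];  Q = [1] / [2]
  Insert 7 (step 3): P = [1, 7] / [4];  Q = [1, 3] / [2]
  Insert 5 (step 4): P = [1, 5] / [4, 7];  Q = [1, 3] / [2, 4]
  Insert 8 (step 5): P = [1, 5, 8] / [4, 7];  Q = [1, 3, 5] / [2, 4]
  Insert 3 (step 6): P = [1, 3, 8] / [4, 5] / [7];  Q = [1, 3, 5] / [2, 4] / [6]
  Insert 9 (step 7): P = [1, 3, 8, 9] / [4, 5] / [7];  Q = [1, 3, 5, 7] / [2, 4] / [6]
  Insert 6 (step 8): P = [1, 3, 6, 9] / [4, 5, 8] / [7];  Q = [1, 3, 5, 7] / [2, 4, 8] / [6]
  Insert 2 (step 9): P = [1, 2, 6, 9] / [3, 5, 8] / [4] / [7];  Q = [1, 3, 5, 7] / [2, 4, 8] / [6] / [9]
Final shape: (4, 3, 1, 1).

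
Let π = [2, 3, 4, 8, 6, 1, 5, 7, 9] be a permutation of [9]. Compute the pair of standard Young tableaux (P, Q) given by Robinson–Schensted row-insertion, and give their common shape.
P = [1, 3, 4, 5, 7, 9] / [2, 6] / [8];  Q = [1, 2, 3, 4, 8, 9] / [5, 7] / [6];  common shape = (6, 2, 1)

Row-insert the values π_1, π_2, … into P one at a time, bumping the leftmost entry strictly greater than the inserted value down to the next row. The recording tableau Q records, in position (i, j), the step at which that cell was added to P.
  Insert 2 (step 1): P = [2];  Q = [1]
  Insert 3 (step 2): P = [2, 3];  Q = [1, 2]
  Insert 4 (step 3): P = [2, 3, 4];  Q = [1, 2, 3]
  Insert 8 (step 4): P = [2, 3, 4, 8];  Q = [1, 2, 3, 4]
  Insert 6 (step 5): P = [2, 3, 4, 6] / [8];  Q = [1, 2, 3, 4] / [5]
  Insert 1 (step 6): P = [1, 3, 4, 6] / [2] / [8];  Q = [1, 2, 3, 4] / [5] / [6]
  Insert 5 (step 7): P = [1, 3, 4, 5] / [2, 6] / [8];  Q = [1, 2, 3, 4] / [5, 7] / [6]
  Insert 7 (step 8): P = [1, 3, 4, 5, 7] / [2, 6] / [8];  Q = [1, 2, 3, 4, 8] / [5, 7] / [6]
  Insert 9 (step 9): P = [1, 3, 4, 5, 7, 9] / [2, 6] / [8];  Q = [1, 2, 3, 4, 8, 9] / [5, 7] / [6]
Final shape: (6, 2, 1).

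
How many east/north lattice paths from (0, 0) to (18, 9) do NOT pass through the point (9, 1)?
Number of paths = 4443725

Total paths from (0, 0) to (18, 9): C(27, 18) = 4686825. Paths through (9, 1): (paths (0, 0) → (9, 1)) × (paths (9, 1) → (18, 9)) = C(10, 9) · C(17, 9) = 10 · 24310 = 243100. Avoidance count = 4686825 − 243100 = 4443725.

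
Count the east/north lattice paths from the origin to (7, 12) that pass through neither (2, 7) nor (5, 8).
Number of paths = 24171

Inclusion–exclusion. Total paths: C(19, 7) = 50388. Through P₁: C(9, 2)·C(10, 5) = 9072. Through P₂: C(13, 5)·C(6, 2) = 19305. Since P₁ is strictly southwest of P₂, a monotone path through both must visit P₁ then P₂; paths through both = C(9, 2)·C(4, 3)·C(6, 2) = 2160. Avoid both = 50388 − 9072 − 19305 + 2160 = 24171.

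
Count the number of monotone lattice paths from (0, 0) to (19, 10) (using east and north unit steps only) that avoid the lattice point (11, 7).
Number of paths = 14779050

Total paths from (0, 0) to (19, 10): C(29, 19) = 20030010. Paths through (11, 7): (paths (0, 0) → (11, 7)) × (paths (11, 7) → (19, 10)) = C(18, 11) · C(11, 8) = 31824 · 165 = 5250960. Avoidance count = 20030010 − 5250960 = 14779050.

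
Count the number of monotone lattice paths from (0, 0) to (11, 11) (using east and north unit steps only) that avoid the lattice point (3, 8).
Number of paths = 678207

Total paths from (0, 0) to (11, 11): C(22, 11) = 705432. Paths through (3, 8): (paths (0, 0) → (3, 8)) × (paths (3, 8) → (11, 11)) = C(11, 3) · C(11, 8) = 165 · 165 = 27225. Avoidance count = 705432 − 27225 = 678207.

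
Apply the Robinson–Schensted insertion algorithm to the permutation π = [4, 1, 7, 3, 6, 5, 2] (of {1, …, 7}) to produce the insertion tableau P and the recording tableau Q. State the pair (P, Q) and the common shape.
P = [1, 2, 5] / [3, 6] / [4] / [7];  Q = [1, 3, 5] / [2, 4] / [6] / [7];  common shape = (3, 2, 1, 1)

Row-insert the values π_1, π_2, … into P one at a time, bumping the leftmost entry strictly greater than the inserted value down to the next row. The recording tableau Q records, in position (i, j), the step at which that cell was added to P.
  Insert 4 (step 1): P = [4];  Q = [1]
  Insert 1 (step 2): P = [1] / [4];  Q = [1] / [2]
  Insert 7 (step 3): P = [1, 7] / [4];  Q = [1, 3] / [2]
  Insert 3 (step 4): P = [1, 3] / [4, 7];  Q = [1, 3] / [2, 4]
  Insert 6 (step 5): P = [1, 3, 6] / [4, 7];  Q = [1, 3, 5] / [2, 4]
  Insert 5 (step 6): P = [1, 3, 5] / [4, 6] / [7];  Q = [1, 3, 5] / [2, 4] / [6]
  Insert 2 (step 7): P = [1, 2, 5] / [3, 6] / [4] / [7];  Q = [1, 3, 5] / [2, 4] / [6] / [7]
Final shape: (3, 2, 1, 1).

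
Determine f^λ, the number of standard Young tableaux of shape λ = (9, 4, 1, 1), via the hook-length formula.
# SYT of shape (9, 4, 1, 1) = 25025

Hook-length formula: f^λ = n! / Π hook(c), product over all cells c of the Young diagram. For λ = (9, 4, 1, 1), n = 15 boxes. Hook lengths by row (left-to-right, top-to-bottom): [12, 9, 8, 7, 5, 4, 3, 2, 1]; [6, 3, 2, 1]; [2]; [1]. Product of hooks = 52254720. So f^λ = 15! / 52254720 = 1307674368000 / 52254720 = 25025.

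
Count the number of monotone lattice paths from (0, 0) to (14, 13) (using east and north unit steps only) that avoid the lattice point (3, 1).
Number of paths = 14649988

Total paths from (0, 0) to (14, 13): C(27, 14) = 20058300. Paths through (3, 1): (paths (0, 0) → (3, 1)) × (paths (3, 1) → (14, 13)) = C(4, 3) · C(23, 11) = 4 · 1352078 = 5408312. Avoidance count = 20058300 − 5408312 = 14649988.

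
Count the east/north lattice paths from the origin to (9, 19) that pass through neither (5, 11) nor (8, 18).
Number of paths = 2668510

Inclusion–exclusion. Total paths: C(28, 9) = 6906900. Through P₁: C(16, 5)·C(12, 4) = 2162160. Through P₂: C(26, 8)·C(2, 1) = 3124550. Since P₁ is strictly southwest of P₂, a monotone path through both must visit P₁ then P₂; paths through both = C(16, 5)·C(10, 3)·C(2, 1) = 1048320. Avoid both = 6906900 − 2162160 − 3124550 + 1048320 = 2668510.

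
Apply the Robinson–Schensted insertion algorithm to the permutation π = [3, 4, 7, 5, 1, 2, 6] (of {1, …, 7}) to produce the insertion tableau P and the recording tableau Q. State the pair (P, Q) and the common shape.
P = [1, 2, 5, 6] / [3, 4] / [7];  Q = [1, 2, 3, 7] / [4, 6] / [5];  common shape = (4, 2, 1)

Row-insert the values π_1, π_2, … into P one at a time, bumping the leftmost entry strictly greater than the inserted value down to the next row. The recording tableau Q records, in position (i, j), the step at which that cell was added to P.
  Insert 3 (step 1): P = [3];  Q = [1]
  Insert 4 (step 2): P = [3, 4];  Q = [1, 2]
  Insert 7 (step 3): P = [3, 4, 7];  Q = [1, 2, 3]
  Insert 5 (step 4): P = [3, 4, 5] / [7];  Q = [1, 2, 3] / [4]
  Insert 1 (step 5): P = [1, 4, 5] / [3] / [7];  Q = [1, 2, 3] / [4] / [5]
  Insert 2 (step 6): P = [1, 2, 5] / [3, 4] / [7];  Q = [1, 2, 3] / [4, 6] / [5]
  Insert 6 (step 7): P = [1, 2, 5, 6] / [3, 4] / [7];  Q = [1, 2, 3, 7] / [4, 6] / [5]
Final shape: (4, 2, 1).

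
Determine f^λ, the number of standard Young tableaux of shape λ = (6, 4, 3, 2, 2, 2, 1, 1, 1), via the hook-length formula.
# SYT of shape (6, 4, 3, 2, 2, 2, 1, 1, 1) = 2128389120

Hook-length formula: f^λ = n! / Π hook(c), product over all cells c of the Young diagram. For λ = (6, 4, 3, 2, 2, 2, 1, 1, 1), n = 22 boxes. Hook lengths by row (left-to-right, top-to-bottom): [14, 10, 6, 4, 2, 1]; [11, 7, 3, 1]; [9, 5, 1]; [7, 3]; [6, 2]; [5, 1]; [3]; [2]; [1]. Product of hooks = 528099264000. So f^λ = 22! / 528099264000 = 1124000727777607680000 / 528099264000 = 2128389120.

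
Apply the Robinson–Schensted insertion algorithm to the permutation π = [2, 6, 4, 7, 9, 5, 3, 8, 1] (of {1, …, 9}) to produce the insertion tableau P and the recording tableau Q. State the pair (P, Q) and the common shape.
P = [1, 3, 5, 8] / [2, 7, 9] / [4] / [6];  Q = [1, 2, 4, 5] / [3, 6, 8] / [7] / [9];  common shape = (4, 3, 1, 1)

Row-insert the values π_1, π_2, … into P one at a time, bumping the leftmost entry strictly greater than the inserted value down to the next row. The recording tableau Q records, in position (i, j), the step at which that cell was added to P.
  Insert 2 (step 1): P = [2];  Q = [1]
  Insert 6 (step 2): P = [2, 6];  Q = [1, 2]
  Insert 4 (step 3): P = [2, 4] / [6];  Q = [1, 2] / [3]
  Insert 7 (step 4): P = [2, 4, 7] / [6];  Q = [1, 2, 4] / [3]
  Insert 9 (step 5): P = [2, 4, 7, 9] / [6];  Q = [1, 2, 4, 5] / [3]
  Insert 5 (step 6): P = [2, 4, 5, 9] / [6, 7];  Q = [1, 2, 4, 5] / [3, 6]
  Insert 3 (step 7): P = [2, 3, 5, 9] / [4, 7] / [6];  Q = [1, 2, 4, 5] / [3, 6] / [7]
  Insert 8 (step 8): P = [2, 3, 5, 8] / [4, 7, 9] / [6];  Q = [1, 2, 4, 5] / [3, 6, 8] / [7]
  Insert 1 (step 9): P = [1, 3, 5, 8] / [2, 7, 9] / [4] / [6];  Q = [1, 2, 4, 5] / [3, 6, 8] / [7] / [9]
Final shape: (4, 3, 1, 1).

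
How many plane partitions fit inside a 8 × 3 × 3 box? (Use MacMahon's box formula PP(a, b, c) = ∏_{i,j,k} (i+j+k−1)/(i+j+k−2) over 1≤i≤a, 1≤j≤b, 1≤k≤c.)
PP(8, 3, 3) = 259545

Evaluate the triple product over i = 1..8, j = 1..3, k = 1..3. The factors are (2/1) · (3/2) · (4/3) · (3/2) · (4/3) · (5/4) · (4/3) · (5/4) · … (72 factors total). The numerators and denominators telescope so the product is an integer; carrying out the multiplication exactly gives PP(8, 3, 3) = 259545.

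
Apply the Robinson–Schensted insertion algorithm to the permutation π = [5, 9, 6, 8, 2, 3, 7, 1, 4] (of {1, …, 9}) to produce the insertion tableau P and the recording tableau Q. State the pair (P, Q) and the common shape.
P = [1, 3, 4] / [2, 6, 7] / [5, 8] / [9];  Q = [1, 2, 4] / [3, 6, 7] / [5, 9] / [8];  common shape = (3, 3, 2, 1)

Row-insert the values π_1, π_2, … into P one at a time, bumping the leftmost entry strictly greater than the inserted value down to the next row. The recording tableau Q records, in position (i, j), the step at which that cell was added to P.
  Insert 5 (step 1): P = [5];  Q = [1]
  Insert 9 (step 2): P = [5, 9];  Q = [1, 2]
  Insert 6 (step 3): P = [5, 6] / [9];  Q = [1, 2] / [3]
  Insert 8 (step 4): P = [5, 6, 8] / [9];  Q = [1, 2, 4] / [3]
  Insert 2 (step 5): P = [2, 6, 8] / [5] / [9];  Q = [1, 2, 4] / [3] / [5]
  Insert 3 (step 6): P = [2, 3, 8] / [5, 6] / [9];  Q = [1, 2, 4] / [3, 6] / [5]
  Insert 7 (step 7): P = [2, 3, 7] / [5, 6, 8] / [9];  Q = [1, 2, 4] / [3, 6, 7] / [5]
  Insert 1 (step 8): P = [1, 3, 7] / [2, 6, 8] / [5] / [9];  Q = [1, 2, 4] / [3, 6, 7] / [5] / [8]
  Insert 4 (step 9): P = [1, 3, 4] / [2, 6, 7] / [5, 8] / [9];  Q = [1, 2, 4] / [3, 6, 7] / [5, 9] / [8]
Final shape: (3, 3, 2, 1).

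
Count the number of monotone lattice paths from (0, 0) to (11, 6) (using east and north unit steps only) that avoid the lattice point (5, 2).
Number of paths = 7966

Total paths from (0, 0) to (11, 6): C(17, 11) = 12376. Paths through (5, 2): (paths (0, 0) → (5, 2)) × (paths (5, 2) → (11, 6)) = C(7, 5) · C(10, 6) = 21 · 210 = 4410. Avoidance count = 12376 − 4410 = 7966.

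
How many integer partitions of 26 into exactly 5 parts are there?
p(26, 5 parts) = 221

Partitions of n into exactly k parts are in bijection with partitions of n − k into at most k parts (subtract 1 from each part). So p(26, exactly 5) = p(21, parts ≤ 5). Computing via the recurrence p(m, j) = p(m, j−1) + p(m−j, j) gives 221.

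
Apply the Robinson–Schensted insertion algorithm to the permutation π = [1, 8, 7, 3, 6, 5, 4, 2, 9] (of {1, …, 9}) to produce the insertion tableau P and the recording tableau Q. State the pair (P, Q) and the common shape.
P = [1, 2, 4, 9] / [3] / [5] / [6] / [7] / [8];  Q = [1, 2, 5, 9] / [3] / [4] / [6] / [7] / [8];  common shape = (4, 1, 1, 1, 1, 1)

Row-insert the values π_1, π_2, … into P one at a time, bumping the leftmost entry strictly greater than the inserted value down to the next row. The recording tableau Q records, in position (i, j), the step at which that cell was added to P.
  Insert 1 (step 1): P = [1];  Q = [1]
  Insert 8 (step 2): P = [1, 8];  Q = [1, 2]
  Insert 7 (step 3): P = [1, 7] / [8];  Q = [1, 2] / [3]
  Insert 3 (step 4): P = [1, 3] / [7] / [8];  Q = [1, 2] / [3] / [4]
  Insert 6 (step 5): P = [1, 3, 6] / [7] / [8];  Q = [1, 2, 5] / [3] / [4]
  Insert 5 (step 6): P = [1, 3, 5] / [6] / [7] / [8];  Q = [1, 2, 5] / [3] / [4] / [6]
  Insert 4 (step 7): P = [1, 3, 4] / [5] / [6] / [7] / [8];  Q = [1, 2, 5] / [3] / [4] / [6] / [7]
  Insert 2 (step 8): P = [1, 2, 4] / [3] / [5] / [6] / [7] / [8];  Q = [1, 2, 5] / [3] / [4] / [6] / [7] / [8]
  Insert 9 (step 9): P = [1, 2, 4, 9] / [3] / [5] / [6] / [7] / [8];  Q = [1, 2, 5, 9] / [3] / [4] / [6] / [7] / [8]
Final shape: (4, 1, 1, 1, 1, 1).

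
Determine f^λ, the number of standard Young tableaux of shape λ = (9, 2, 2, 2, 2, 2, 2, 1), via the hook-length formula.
# SYT of shape (9, 2, 2, 2, 2, 2, 2, 1) = 68590665

Hook-length formula: f^λ = n! / Π hook(c), product over all cells c of the Young diagram. For λ = (9, 2, 2, 2, 2, 2, 2, 1), n = 22 boxes. Hook lengths by row (left-to-right, top-to-bottom): [16, 14, 7, 6, 5, 4, 3, 2, 1]; [8, 6]; [7, 5]; [6, 4]; [5, 3]; [4, 2]; [3, 1]; [1]. Product of hooks = 16387080192000. So f^λ = 22! / 16387080192000 = 1124000727777607680000 / 16387080192000 = 68590665.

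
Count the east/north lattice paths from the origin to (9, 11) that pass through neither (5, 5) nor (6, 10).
Number of paths = 89056

Inclusion–exclusion. Total paths: C(20, 9) = 167960. Through P₁: C(10, 5)·C(10, 4) = 52920. Through P₂: C(16, 6)·C(4, 3) = 32032. Since P₁ is strictly southwest of P₂, a monotone path through both must visit P₁ then P₂; paths through both = C(10, 5)·C(6, 1)·C(4, 3) = 6048. Avoid both = 167960 − 52920 − 32032 + 6048 = 89056.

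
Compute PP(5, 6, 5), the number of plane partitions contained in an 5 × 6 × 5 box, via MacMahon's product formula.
PP(5, 6, 5) = 3184461423

Evaluate the triple product over i = 1..5, j = 1..6, k = 1..5. The factors are (2/1) · (3/2) · (4/3) · (5/4) · (6/5) · (3/2) · (4/3) · (5/4) · … (150 factors total). The numerators and denominators telescope so the product is an integer; carrying out the multiplication exactly gives PP(5, 6, 5) = 3184461423.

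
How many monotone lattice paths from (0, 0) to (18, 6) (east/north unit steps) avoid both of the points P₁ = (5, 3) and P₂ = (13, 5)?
Number of paths = 66948

Inclusion–exclusion. Total paths: C(24, 18) = 134596. Through P₁: C(8, 5)·C(16, 13) = 31360. Through P₂: C(18, 13)·C(6, 5) = 51408. Since P₁ is strictly southwest of P₂, a monotone path through both must visit P₁ then P₂; paths through both = C(8, 5)·C(10, 8)·C(6, 5) = 15120. Avoid both = 134596 − 31360 − 51408 + 15120 = 66948.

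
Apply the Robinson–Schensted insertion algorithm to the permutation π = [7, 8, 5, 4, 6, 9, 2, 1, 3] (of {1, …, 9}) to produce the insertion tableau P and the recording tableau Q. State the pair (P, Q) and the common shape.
P = [1, 3, 9] / [2, 6] / [4, 8] / [5] / [7];  Q = [1, 2, 6] / [3, 5] / [4, 9] / [7] / [8];  common shape = (3, 2, 2, 1, 1)

Row-insert the values π_1, π_2, … into P one at a time, bumping the leftmost entry strictly greater than the inserted value down to the next row. The recording tableau Q records, in position (i, j), the step at which that cell was added to P.
  Insert 7 (step 1): P = [7];  Q = [1]
  Insert 8 (step 2): P = [7, 8];  Q = [1, 2]
  Insert 5 (step 3): P = [5, 8] / [7];  Q = [1, 2] / [3]
  Insert 4 (step 4): P = [4, 8] / [5] / [7];  Q = [1, 2] / [3] / [4]
  Insert 6 (step 5): P = [4, 6] / [5, 8] / [7];  Q = [1, 2] / [3, 5] / [4]
  Insert 9 (step 6): P = [4, 6, 9] / [5, 8] / [7];  Q = [1, 2, 6] / [3, 5] / [4]
  Insert 2 (step 7): P = [2, 6, 9] / [4, 8] / [5] / [7];  Q = [1, 2, 6] / [3, 5] / [4] / [7]
  Insert 1 (step 8): P = [1, 6, 9] / [2, 8] / [4] / [5] / [7];  Q = [1, 2, 6] / [3, 5] / [4] / [7] / [8]
  Insert 3 (step 9): P = [1, 3, 9] / [2, 6] / [4, 8] / [5] / [7];  Q = [1, 2, 6] / [3, 5] / [4, 9] / [7] / [8]
Final shape: (3, 2, 2, 1, 1).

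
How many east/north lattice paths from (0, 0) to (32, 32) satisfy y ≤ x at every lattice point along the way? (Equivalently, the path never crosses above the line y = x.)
Number of paths = 55534064877048198

By the reflection principle (André's argument), the number of monotone paths to (32, 32) with n ≤ m that never go above y = x is C(64, 32) − C(64, 33) = 1832624140942590534 − 1777090076065542336 = 55534064877048198.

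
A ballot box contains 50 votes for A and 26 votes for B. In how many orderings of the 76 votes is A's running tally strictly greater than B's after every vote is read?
Strict-lead orderings = 48543274284137440272

Total orderings of the 76 votes with 50 for A: C(76, 50) = 153720368566435227528. By the Bertrand ballot formula (Cycle Lemma / reflection principle), the number of orderings in which A is strictly ahead of B throughout is (p − q)/(p + q) · C(p + q, p) = (50 − 26)/(50 + 26) · 153720368566435227528 = 48543274284137440272.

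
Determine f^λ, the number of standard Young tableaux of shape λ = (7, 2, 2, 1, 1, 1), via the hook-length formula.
# SYT of shape (7, 2, 2, 1, 1, 1) = 21021

Hook-length formula: f^λ = n! / Π hook(c), product over all cells c of the Young diagram. For λ = (7, 2, 2, 1, 1, 1), n = 14 boxes. Hook lengths by row (left-to-right, top-to-bottom): [12, 8, 5, 4, 3, 2, 1]; [6, 2]; [5, 1]; [3]; [2]; [1]. Product of hooks = 4147200. So f^λ = 14! / 4147200 = 87178291200 / 4147200 = 21021.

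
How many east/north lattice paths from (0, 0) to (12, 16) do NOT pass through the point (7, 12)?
Number of paths = 24072867

Total paths from (0, 0) to (12, 16): C(28, 12) = 30421755. Paths through (7, 12): (paths (0, 0) → (7, 12)) × (paths (7, 12) → (12, 16)) = C(19, 7) · C(9, 5) = 50388 · 126 = 6348888. Avoidance count = 30421755 − 6348888 = 24072867.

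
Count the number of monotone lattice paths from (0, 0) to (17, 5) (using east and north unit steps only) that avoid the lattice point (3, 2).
Number of paths = 19534

Total paths from (0, 0) to (17, 5): C(22, 17) = 26334. Paths through (3, 2): (paths (0, 0) → (3, 2)) × (paths (3, 2) → (17, 5)) = C(5, 3) · C(17, 14) = 10 · 680 = 6800. Avoidance count = 26334 − 6800 = 19534.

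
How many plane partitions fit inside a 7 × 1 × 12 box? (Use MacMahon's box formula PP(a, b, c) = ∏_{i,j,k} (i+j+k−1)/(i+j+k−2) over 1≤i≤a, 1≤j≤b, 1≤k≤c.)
PP(7, 1, 12) = 50388

Evaluate the triple product over i = 1..7, j = 1..1, k = 1..12. The factors are (2/1) · (3/2) · (4/3) · (5/4) · (6/5) · (7/6) · (8/7) · (9/8) · … (84 factors total). The numerators and denominators telescope so the product is an integer; carrying out the multiplication exactly gives PP(7, 1, 12) = 50388.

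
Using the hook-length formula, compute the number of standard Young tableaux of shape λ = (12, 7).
# SYT of shape (12, 7) = 23256

Hook-length formula: f^λ = n! / Π hook(c), product over all cells c of the Young diagram. For λ = (12, 7), n = 19 boxes. Hook lengths by row (left-to-right, top-to-bottom): [13, 12, 11, 10, 9, 8, 7, 5, 4, 3, 2, 1]; [7, 6, 5, 4, 3, 2, 1]. Product of hooks = 5230697472000. So f^λ = 19! / 5230697472000 = 121645100408832000 / 5230697472000 = 23256.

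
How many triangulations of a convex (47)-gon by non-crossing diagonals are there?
C_45 = 2257117854077248073253720

These polygon triangulations are counted by the Catalan number C_n = (1/(n + 1)) · C(2n, n). For n = 45: C_45 = (1/46) · C(90, 45) = 103827421287553411369671120/46 = 2257117854077248073253720.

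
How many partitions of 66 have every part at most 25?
p(66, parts ≤ 25) = 2108950

Use the recurrence p(n, m) = p(n, m−1) + p(n−m, m): either the largest part is < m (count p(n, m−1)) or the largest part is exactly m (remove one copy of m, count p(n−m, m)). With p(0, ·) = 1 this gives p(66, parts ≤ 25) = 2108950. (By conjugating Young diagrams, this also counts partitions of 66 into at most 25 parts.)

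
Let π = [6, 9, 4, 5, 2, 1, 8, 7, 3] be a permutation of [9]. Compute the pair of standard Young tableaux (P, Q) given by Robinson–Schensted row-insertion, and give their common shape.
P = [1, 3, 7] / [2, 5] / [4, 8] / [6, 9];  Q = [1, 2, 7] / [3, 4] / [5, 8] / [6, 9];  common shape = (3, 2, 2, 2)

Row-insert the values π_1, π_2, … into P one at a time, bumping the leftmost entry strictly greater than the inserted value down to the next row. The recording tableau Q records, in position (i, j), the step at which that cell was added to P.
  Insert 6 (step 1): P = [6];  Q = [1]
  Insert 9 (step 2): P = [6, 9];  Q = [1, 2]
  Insert 4 (step 3): P = [4, 9] / [6];  Q = [1, 2] / [3]
  Insert 5 (step 4): P = [4, 5] / [6, 9];  Q = [1, 2] / [3, 4]
  Insert 2 (step 5): P = [2, 5] / [4, 9] / [6];  Q = [1, 2] / [3, 4] / [5]
  Insert 1 (step 6): P = [1, 5] / [2, 9] / [4] / [6];  Q = [1, 2] / [3, 4] / [5] / [6]
  Insert 8 (step 7): P = [1, 5, 8] / [2, 9] / [4] / [6];  Q = [1, 2, 7] / [3, 4] / [5] / [6]
  Insert 7 (step 8): P = [1, 5, 7] / [2, 8] / [4, 9] / [6];  Q = [1, 2, 7] / [3, 4] / [5, 8] / [6]
  Insert 3 (step 9): P = [1, 3, 7] / [2, 5] / [4, 8] / [6, 9];  Q = [1, 2, 7] / [3, 4] / [5, 8] / [6, 9]
Final shape: (3, 2, 2, 2).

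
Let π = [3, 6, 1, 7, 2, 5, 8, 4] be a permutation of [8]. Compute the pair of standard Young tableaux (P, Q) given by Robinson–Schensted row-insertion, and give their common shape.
P = [1, 2, 4, 8] / [3, 5, 7] / [6];  Q = [1, 2, 4, 7] / [3, 5, 6] / [8];  common shape = (4, 3, 1)

Row-insert the values π_1, π_2, … into P one at a time, bumping the leftmost entry strictly greater than the inserted value down to the next row. The recording tableau Q records, in position (i, j), the step at which that cell was added to P.
  Insert 3 (step 1): P = [3];  Q = [1]
  Insert 6 (step 2): P = [3, 6];  Q = [1, 2]
  Insert 1 (step 3): P = [1, 6] / [3];  Q = [1, 2] / [3]
  Insert 7 (step 4): P = [1, 6, 7] / [3];  Q = [1, 2, 4] / [3]
  Insert 2 (step 5): P = [1, 2, 7] / [3, 6];  Q = [1, 2, 4] / [3, 5]
  Insert 5 (step 6): P = [1, 2, 5] / [3, 6, 7];  Q = [1, 2, 4] / [3, 5, 6]
  Insert 8 (step 7): P = [1, 2, 5, 8] / [3, 6, 7];  Q = [1, 2, 4, 7] / [3, 5, 6]
  Insert 4 (step 8): P = [1, 2, 4, 8] / [3, 5, 7] / [6];  Q = [1, 2, 4, 7] / [3, 5, 6] / [8]
Final shape: (4, 3, 1).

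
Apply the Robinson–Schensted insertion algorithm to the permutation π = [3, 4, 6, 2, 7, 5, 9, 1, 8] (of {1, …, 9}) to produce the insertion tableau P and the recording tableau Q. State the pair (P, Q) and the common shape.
P = [1, 4, 5, 7, 8] / [2, 6, 9] / [3];  Q = [1, 2, 3, 5, 7] / [4, 6, 9] / [8];  common shape = (5, 3, 1)

Row-insert the values π_1, π_2, … into P one at a time, bumping the leftmost entry strictly greater than the inserted value down to the next row. The recording tableau Q records, in position (i, j), the step at which that cell was added to P.
  Insert 3 (step 1): P = [3];  Q = [1]
  Insert 4 (step 2): P = [3, 4];  Q = [1, 2]
  Insert 6 (step 3): P = [3, 4, 6];  Q = [1, 2, 3]
  Insert 2 (step 4): P = [2, 4, 6] / [3];  Q = [1, 2, 3] / [4]
  Insert 7 (step 5): P = [2, 4, 6, 7] / [3];  Q = [1, 2, 3, 5] / [4]
  Insert 5 (step 6): P = [2, 4, 5, 7] / [3, 6];  Q = [1, 2, 3, 5] / [4, 6]
  Insert 9 (step 7): P = [2, 4, 5, 7, 9] / [3, 6];  Q = [1, 2, 3, 5, 7] / [4, 6]
  Insert 1 (step 8): P = [1, 4, 5, 7, 9] / [2, 6] / [3];  Q = [1, 2, 3, 5, 7] / [4, 6] / [8]
  Insert 8 (step 9): P = [1, 4, 5, 7, 8] / [2, 6, 9] / [3];  Q = [1, 2, 3, 5, 7] / [4, 6, 9] / [8]
Final shape: (5, 3, 1).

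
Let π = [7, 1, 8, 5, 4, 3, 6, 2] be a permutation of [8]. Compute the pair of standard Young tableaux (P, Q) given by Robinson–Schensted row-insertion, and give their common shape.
P = [1, 2, 6] / [3, 8] / [4] / [5] / [7];  Q = [1, 3, 7] / [2, 4] / [5] / [6] / [8];  common shape = (3, 2, 1, 1, 1)

Row-insert the values π_1, π_2, … into P one at a time, bumping the leftmost entry strictly greater than the inserted value down to the next row. The recording tableau Q records, in position (i, j), the step at which that cell was added to P.
  Insert 7 (step 1): P = [7];  Q = [1]
  Insert 1 (step 2): P = [1] / [7];  Q = [1] / [2]
  Insert 8 (step 3): P = [1, 8] / [7];  Q = [1, 3] / [2]
  Insert 5 (step 4): P = [1, 5] / [7, 8];  Q = [1, 3] / [2, 4]
  Insert 4 (step 5): P = [1, 4] / [5, 8] / [7];  Q = [1, 3] / [2, 4] / [5]
  Insert 3 (step 6): P = [1, 3] / [4, 8] / [5] / [7];  Q = [1, 3] / [2, 4] / [5] / [6]
  Insert 6 (step 7): P = [1, 3, 6] / [4, 8] / [5] / [7];  Q = [1, 3, 7] / [2, 4] / [5] / [6]
  Insert 2 (step 8): P = [1, 2, 6] / [3, 8] / [4] / [5] / [7];  Q = [1, 3, 7] / [2, 4] / [5] / [6] / [8]
Final shape: (3, 2, 1, 1, 1).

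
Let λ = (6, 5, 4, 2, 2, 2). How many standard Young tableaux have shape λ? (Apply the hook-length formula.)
# SYT of shape (6, 5, 4, 2, 2, 2) = 493802400

Hook-length formula: f^λ = n! / Π hook(c), product over all cells c of the Young diagram. For λ = (6, 5, 4, 2, 2, 2), n = 21 boxes. Hook lengths by row (left-to-right, top-to-bottom): [11, 10, 6, 5, 3, 1]; [9, 8, 4, 3, 1]; [7, 6, 2, 1]; [4, 3]; [3, 2]; [2, 1]. Product of hooks = 103464345600. So f^λ = 21! / 103464345600 = 51090942171709440000 / 103464345600 = 493802400.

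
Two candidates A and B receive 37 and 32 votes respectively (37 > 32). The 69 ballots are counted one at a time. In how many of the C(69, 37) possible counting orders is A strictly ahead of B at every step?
Strict-lead orderings = 3423885943288280470

Total orderings of the 69 votes with 37 for A: C(69, 37) = 47249626017378270486. By the Bertrand ballot formula (Cycle Lemma / reflection principle), the number of orderings in which A is strictly ahead of B throughout is (p − q)/(p + q) · C(p + q, p) = (37 − 32)/(37 + 32) · 47249626017378270486 = 3423885943288280470.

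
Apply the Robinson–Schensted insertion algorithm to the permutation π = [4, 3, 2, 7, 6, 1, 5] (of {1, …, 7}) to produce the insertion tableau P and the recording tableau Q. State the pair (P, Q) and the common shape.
P = [1, 5] / [2, 6] / [3, 7] / [4];  Q = [1, 4] / [2, 5] / [3, 7] / [6];  common shape = (2, 2, 2, 1)

Row-insert the values π_1, π_2, … into P one at a time, bumping the leftmost entry strictly greater than the inserted value down to the next row. The recording tableau Q records, in position (i, j), the step at which that cell was added to P.
  Insert 4 (step 1): P = [4];  Q = [1]
  Insert 3 (step 2): P = [3] / [4];  Q = [1] / [2]
  Insert 2 (step 3): P = [2] / [3] / [4];  Q = [1] / [2] / [3]
  Insert 7 (step 4): P = [2, 7] / [3] / [4];  Q = [1, 4] / [2] / [3]
  Insert 6 (step 5): P = [2, 6] / [3, 7] / [4];  Q = [1, 4] / [2, 5] / [3]
  Insert 1 (step 6): P = [1, 6] / [2, 7] / [3] / [4];  Q = [1, 4] / [2, 5] / [3] / [6]
  Insert 5 (step 7): P = [1, 5] / [2, 6] / [3, 7] / [4];  Q = [1, 4] / [2, 5] / [3, 7] / [6]
Final shape: (2, 2, 2, 1).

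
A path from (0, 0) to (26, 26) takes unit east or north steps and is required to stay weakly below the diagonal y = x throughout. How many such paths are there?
Number of paths = 18367353072152

By the reflection principle (André's argument), the number of monotone paths to (26, 26) with n ≤ m that never go above y = x is C(52, 26) − C(52, 27) = 495918532948104 − 477551179875952 = 18367353072152.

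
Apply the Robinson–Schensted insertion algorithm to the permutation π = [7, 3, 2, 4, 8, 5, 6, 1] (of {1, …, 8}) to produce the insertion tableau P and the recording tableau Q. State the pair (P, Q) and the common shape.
P = [1, 4, 5, 6] / [2, 8] / [3] / [7];  Q = [1, 4, 5, 7] / [2, 6] / [3] / [8];  common shape = (4, 2, 1, 1)

Row-insert the values π_1, π_2, … into P one at a time, bumping the leftmost entry strictly greater than the inserted value down to the next row. The recording tableau Q records, in position (i, j), the step at which that cell was added to P.
  Insert 7 (step 1): P = [7];  Q = [1]
  Insert 3 (step 2): P = [3] / [7];  Q = [1] / [2]
  Insert 2 (step 3): P = [2] / [3] / [7];  Q = [1] / [2] / [3]
  Insert 4 (step 4): P = [2, 4] / [3] / [7];  Q = [1, 4] / [2] / [3]
  Insert 8 (step 5): P = [2, 4, 8] / [3] / [7];  Q = [1, 4, 5] / [2] / [3]
  Insert 5 (step 6): P = [2, 4, 5] / [3, 8] / [7];  Q = [1, 4, 5] / [2, 6] / [3]
  Insert 6 (step 7): P = [2, 4, 5, 6] / [3, 8] / [7];  Q = [1, 4, 5, 7] / [2, 6] / [3]
  Insert 1 (step 8): P = [1, 4, 5, 6] / [2, 8] / [3] / [7];  Q = [1, 4, 5, 7] / [2, 6] / [3] / [8]
Final shape: (4, 2, 1, 1).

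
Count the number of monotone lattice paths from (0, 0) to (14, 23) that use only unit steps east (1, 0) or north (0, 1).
Number of paths = 6107086800

A monotone lattice path from (0, 0) to (14, 23) consists of 14 east steps and 23 north steps in some order, so it is determined by which 14 of the 37 steps are east. The count is C(37, 14) = 6107086800.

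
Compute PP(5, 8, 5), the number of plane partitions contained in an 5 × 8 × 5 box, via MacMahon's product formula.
PP(5, 8, 5) = 235234907908

Evaluate the triple product over i = 1..5, j = 1..8, k = 1..5. The factors are (2/1) · (3/2) · (4/3) · (5/4) · (6/5) · (3/2) · (4/3) · (5/4) · … (200 factors total). The numerators and denominators telescope so the product is an integer; carrying out the multiplication exactly gives PP(5, 8, 5) = 235234907908.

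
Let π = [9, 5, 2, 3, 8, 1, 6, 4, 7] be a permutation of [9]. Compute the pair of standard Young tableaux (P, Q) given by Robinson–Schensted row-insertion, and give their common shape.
P = [1, 3, 4, 7] / [2, 6] / [5, 8] / [9];  Q = [1, 4, 5, 9] / [2, 7] / [3, 8] / [6];  common shape = (4, 2, 2, 1)

Row-insert the values π_1, π_2, … into P one at a time, bumping the leftmost entry strictly greater than the inserted value down to the next row. The recording tableau Q records, in position (i, j), the step at which that cell was added to P.
  Insert 9 (step 1): P = [9];  Q = [1]
  Insert 5 (step 2): P = [5] / [9];  Q = [1] / [2]
  Insert 2 (step 3): P = [2] / [5] / [9];  Q = [1] / [2] / [3]
  Insert 3 (step 4): P = [2, 3] / [5] / [9];  Q = [1, 4] / [2] / [3]
  Insert 8 (step 5): P = [2, 3, 8] / [5] / [9];  Q = [1, 4, 5] / [2] / [3]
  Insert 1 (step 6): P = [1, 3, 8] / [2] / [5] / [9];  Q = [1, 4, 5] / [2] / [3] / [6]
  Insert 6 (step 7): P = [1, 3, 6] / [2, 8] / [5] / [9];  Q = [1, 4, 5] / [2, 7] / [3] / [6]
  Insert 4 (step 8): P = [1, 3, 4] / [2, 6] / [5, 8] / [9];  Q = [1, 4, 5] / [2, 7] / [3, 8] / [6]
  Insert 7 (step 9): P = [1, 3, 4, 7] / [2, 6] / [5, 8] / [9];  Q = [1, 4, 5, 9] / [2, 7] / [3, 8] / [6]
Final shape: (4, 2, 2, 1).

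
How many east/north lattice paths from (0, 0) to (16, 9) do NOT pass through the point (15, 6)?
Number of paths = 1825919

Total paths from (0, 0) to (16, 9): C(25, 16) = 2042975. Paths through (15, 6): (paths (0, 0) → (15, 6)) × (paths (15, 6) → (16, 9)) = C(21, 15) · C(4, 1) = 54264 · 4 = 217056. Avoidance count = 2042975 − 217056 = 1825919.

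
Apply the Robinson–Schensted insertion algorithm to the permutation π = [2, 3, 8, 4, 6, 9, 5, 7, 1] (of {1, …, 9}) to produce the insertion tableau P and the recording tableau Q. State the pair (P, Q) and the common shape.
P = [1, 3, 4, 5, 7] / [2, 9] / [6] / [8];  Q = [1, 2, 3, 5, 6] / [4, 8] / [7] / [9];  common shape = (5, 2, 1, 1)

Row-insert the values π_1, π_2, … into P one at a time, bumping the leftmost entry strictly greater than the inserted value down to the next row. The recording tableau Q records, in position (i, j), the step at which that cell was added to P.
  Insert 2 (step 1): P = [2];  Q = [1]
  Insert 3 (step 2): P = [2, 3];  Q = [1, 2]
  Insert 8 (step 3): P = [2, 3, 8];  Q = [1, 2, 3]
  Insert 4 (step 4): P = [2, 3, 4] / [8];  Q = [1, 2, 3] / [4]
  Insert 6 (step 5): P = [2, 3, 4, 6] / [8];  Q = [1, 2, 3, 5] / [4]
  Insert 9 (step 6): P = [2, 3, 4, 6, 9] / [8];  Q = [1, 2, 3, 5, 6] / [4]
  Insert 5 (step 7): P = [2, 3, 4, 5, 9] / [6] / [8];  Q = [1, 2, 3, 5, 6] / [4] / [7]
  Insert 7 (step 8): P = [2, 3, 4, 5, 7] / [6, 9] / [8];  Q = [1, 2, 3, 5, 6] / [4, 8] / [7]
  Insert 1 (step 9): P = [1, 3, 4, 5, 7] / [2, 9] / [6] / [8];  Q = [1, 2, 3, 5, 6] / [4, 8] / [7] / [9]
Final shape: (5, 2, 1, 1).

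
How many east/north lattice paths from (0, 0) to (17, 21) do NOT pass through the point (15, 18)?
Number of paths = 18409560180

Total paths from (0, 0) to (17, 21): C(38, 17) = 28781143380. Paths through (15, 18): (paths (0, 0) → (15, 18)) × (paths (15, 18) → (17, 21)) = C(33, 15) · C(5, 2) = 1037158320 · 10 = 10371583200. Avoidance count = 28781143380 − 10371583200 = 18409560180.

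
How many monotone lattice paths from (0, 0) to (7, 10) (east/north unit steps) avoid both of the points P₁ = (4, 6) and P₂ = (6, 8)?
Number of paths = 6869

Inclusion–exclusion. Total paths: C(17, 7) = 19448. Through P₁: C(10, 4)·C(7, 3) = 7350. Through P₂: C(14, 6)·C(3, 1) = 9009. Since P₁ is strictly southwest of P₂, a monotone path through both must visit P₁ then P₂; paths through both = C(10, 4)·C(4, 2)·C(3, 1) = 3780. Avoid both = 19448 − 7350 − 9009 + 3780 = 6869.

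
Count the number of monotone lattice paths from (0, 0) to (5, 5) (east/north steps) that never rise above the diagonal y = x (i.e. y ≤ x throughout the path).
Number of paths = 42

By the reflection principle (André's argument), the number of monotone paths to (5, 5) with n ≤ m that never go above y = x is C(10, 5) − C(10, 6) = 252 − 210 = 42.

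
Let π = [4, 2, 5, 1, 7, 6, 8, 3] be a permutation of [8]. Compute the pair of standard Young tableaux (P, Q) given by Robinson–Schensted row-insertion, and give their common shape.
P = [1, 3, 6, 8] / [2, 5] / [4, 7];  Q = [1, 3, 5, 7] / [2, 6] / [4, 8];  common shape = (4, 2, 2)

Row-insert the values π_1, π_2, … into P one at a time, bumping the leftmost entry strictly greater than the inserted value down to the next row. The recording tableau Q records, in position (i, j), the step at which that cell was added to P.
  Insert 4 (step 1): P = [4];  Q = [1]
  Insert 2 (step 2): P = [2] / [4];  Q = [1] / [2]
  Insert 5 (step 3): P = [2, 5] / [4];  Q = [1, 3] / [2]
  Insert 1 (step 4): P = [1, 5] / [2] / [4];  Q = [1, 3] / [2] / [4]
  Insert 7 (step 5): P = [1, 5, 7] / [2] / [4];  Q = [1, 3, 5] / [2] / [4]
  Insert 6 (step 6): P = [1, 5, 6] / [2, 7] / [4];  Q = [1, 3, 5] / [2, 6] / [4]
  Insert 8 (step 7): P = [1, 5, 6, 8] / [2, 7] / [4];  Q = [1, 3, 5, 7] / [2, 6] / [4]
  Insert 3 (step 8): P = [1, 3, 6, 8] / [2, 5] / [4, 7];  Q = [1, 3, 5, 7] / [2, 6] / [4, 8]
Final shape: (4, 2, 2).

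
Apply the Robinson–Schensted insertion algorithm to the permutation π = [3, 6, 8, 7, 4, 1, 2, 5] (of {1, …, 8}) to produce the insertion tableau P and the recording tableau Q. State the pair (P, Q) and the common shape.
P = [1, 2, 5] / [3, 4, 7] / [6] / [8];  Q = [1, 2, 3] / [4, 7, 8] / [5] / [6];  common shape = (3, 3, 1, 1)

Row-insert the values π_1, π_2, … into P one at a time, bumping the leftmost entry strictly greater than the inserted value down to the next row. The recording tableau Q records, in position (i, j), the step at which that cell was added to P.
  Insert 3 (step 1): P = [3];  Q = [1]
  Insert 6 (step 2): P = [3, 6];  Q = [1, 2]
  Insert 8 (step 3): P = [3, 6, 8];  Q = [1, 2, 3]
  Insert 7 (step 4): P = [3, 6, 7] / [8];  Q = [1, 2, 3] / [4]
  Insert 4 (step 5): P = [3, 4, 7] / [6] / [8];  Q = [1, 2, 3] / [4] / [5]
  Insert 1 (step 6): P = [1, 4, 7] / [3] / [6] / [8];  Q = [1, 2, 3] / [4] / [5] / [6]
  Insert 2 (step 7): P = [1, 2, 7] / [3, 4] / [6] / [8];  Q = [1, 2, 3] / [4, 7] / [5] / [6]
  Insert 5 (step 8): P = [1, 2, 5] / [3, 4, 7] / [6] / [8];  Q = [1, 2, 3] / [4, 7, 8] / [5] / [6]
Final shape: (3, 3, 1, 1).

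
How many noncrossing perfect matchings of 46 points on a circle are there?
C_23 = 343059613650

These noncrossing handshakes are counted by the Catalan number C_n = (1/(n + 1)) · C(2n, n). For n = 23: C_23 = (1/24) · C(46, 23) = 8233430727600/24 = 343059613650.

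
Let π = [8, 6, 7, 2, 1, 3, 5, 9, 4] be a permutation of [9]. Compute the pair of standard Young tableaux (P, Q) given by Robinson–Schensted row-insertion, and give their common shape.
P = [1, 3, 4, 9] / [2, 5] / [6, 7] / [8];  Q = [1, 3, 7, 8] / [2, 6] / [4, 9] / [5];  common shape = (4, 2, 2, 1)

Row-insert the values π_1, π_2, … into P one at a time, bumping the leftmost entry strictly greater than the inserted value down to the next row. The recording tableau Q records, in position (i, j), the step at which that cell was added to P.
  Insert 8 (step 1): P = [8];  Q = [1]
  Insert 6 (step 2): P = [6] / [8];  Q = [1] / [2]
  Insert 7 (step 3): P = [6, 7] / [8];  Q = [1, 3] / [2]
  Insert 2 (step 4): P = [2, 7] / [6] / [8];  Q = [1, 3] / [2] / [4]
  Insert 1 (step 5): P = [1, 7] / [2] / [6] / [8];  Q = [1, 3] / [2] / [4] / [5]
  Insert 3 (step 6): P = [1, 3] / [2, 7] / [6] / [8];  Q = [1, 3] / [2, 6] / [4] / [5]
  Insert 5 (step 7): P = [1, 3, 5] / [2, 7] / [6] / [8];  Q = [1, 3, 7] / [2, 6] / [4] / [5]
  Insert 9 (step 8): P = [1, 3, 5, 9] / [2, 7] / [6] / [8];  Q = [1, 3, 7, 8] / [2, 6] / [4] / [5]
  Insert 4 (step 9): P = [1, 3, 4, 9] / [2, 5] / [6, 7] / [8];  Q = [1, 3, 7, 8] / [2, 6] / [4, 9] / [5]
Final shape: (4, 2, 2, 1).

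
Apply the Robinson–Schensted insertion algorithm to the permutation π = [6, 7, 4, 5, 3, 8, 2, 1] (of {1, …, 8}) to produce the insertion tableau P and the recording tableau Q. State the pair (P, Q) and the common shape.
P = [1, 5, 8] / [2, 7] / [3] / [4] / [6];  Q = [1, 2, 6] / [3, 4] / [5] / [7] / [8];  common shape = (3, 2, 1, 1, 1)

Row-insert the values π_1, π_2, … into P one at a time, bumping the leftmost entry strictly greater than the inserted value down to the next row. The recording tableau Q records, in position (i, j), the step at which that cell was added to P.
  Insert 6 (step 1): P = [6];  Q = [1]
  Insert 7 (step 2): P = [6, 7];  Q = [1, 2]
  Insert 4 (step 3): P = [4, 7] / [6];  Q = [1, 2] / [3]
  Insert 5 (step 4): P = [4, 5] / [6, 7];  Q = [1, 2] / [3, 4]
  Insert 3 (step 5): P = [3, 5] / [4, 7] / [6];  Q = [1, 2] / [3, 4] / [5]
  Insert 8 (step 6): P = [3, 5, 8] / [4, 7] / [6];  Q = [1, 2, 6] / [3, 4] / [5]
  Insert 2 (step 7): P = [2, 5, 8] / [3, 7] / [4] / [6];  Q = [1, 2, 6] / [3, 4] / [5] / [7]
  Insert 1 (step 8): P = [1, 5, 8] / [2, 7] / [3] / [4] / [6];  Q = [1, 2, 6] / [3, 4] / [5] / [7] / [8]
Final shape: (3, 2, 1, 1, 1).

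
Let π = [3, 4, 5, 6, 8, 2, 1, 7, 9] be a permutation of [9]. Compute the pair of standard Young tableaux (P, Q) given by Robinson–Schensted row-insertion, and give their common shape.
P = [1, 4, 5, 6, 7, 9] / [2, 8] / [3];  Q = [1, 2, 3, 4, 5, 9] / [6, 8] / [7];  common shape = (6, 2, 1)

Row-insert the values π_1, π_2, … into P one at a time, bumping the leftmost entry strictly greater than the inserted value down to the next row. The recording tableau Q records, in position (i, j), the step at which that cell was added to P.
  Insert 3 (step 1): P = [3];  Q = [1]
  Insert 4 (step 2): P = [3, 4];  Q = [1, 2]
  Insert 5 (step 3): P = [3, 4, 5];  Q = [1, 2, 3]
  Insert 6 (step 4): P = [3, 4, 5, 6];  Q = [1, 2, 3, 4]
  Insert 8 (step 5): P = [3, 4, 5, 6, 8];  Q = [1, 2, 3, 4, 5]
  Insert 2 (step 6): P = [2, 4, 5, 6, 8] / [3];  Q = [1, 2, 3, 4, 5] / [6]
  Insert 1 (step 7): P = [1, 4, 5, 6, 8] / [2] / [3];  Q = [1, 2, 3, 4, 5] / [6] / [7]
  Insert 7 (step 8): P = [1, 4, 5, 6, 7] / [2, 8] / [3];  Q = [1, 2, 3, 4, 5] / [6, 8] / [7]
  Insert 9 (step 9): P = [1, 4, 5, 6, 7, 9] / [2, 8] / [3];  Q = [1, 2, 3, 4, 5, 9] / [6, 8] / [7]
Final shape: (6, 2, 1).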